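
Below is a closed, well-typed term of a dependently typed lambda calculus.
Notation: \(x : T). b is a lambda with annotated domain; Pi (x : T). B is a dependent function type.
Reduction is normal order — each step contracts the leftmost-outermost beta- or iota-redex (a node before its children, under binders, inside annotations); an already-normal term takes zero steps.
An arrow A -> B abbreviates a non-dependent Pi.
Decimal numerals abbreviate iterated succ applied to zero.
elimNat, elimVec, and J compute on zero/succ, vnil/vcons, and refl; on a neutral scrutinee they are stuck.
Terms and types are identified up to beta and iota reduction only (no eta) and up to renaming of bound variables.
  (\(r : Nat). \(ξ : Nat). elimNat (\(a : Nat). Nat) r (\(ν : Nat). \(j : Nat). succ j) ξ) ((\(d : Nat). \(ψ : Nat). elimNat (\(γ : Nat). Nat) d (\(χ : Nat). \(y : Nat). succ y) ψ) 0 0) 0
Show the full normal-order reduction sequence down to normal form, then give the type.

normal-order reduction sequence:
  (\(r : Nat). \(ξ : Nat). elimNat (\(a : Nat). Nat) r (\(ν : Nat). \(j : Nat). succ j) ξ) ((\(d : Nat). \(ψ : Nat). elimNat (\(γ : Nat). Nat) d (\(χ : Nat). \(y : Nat). succ y) ψ) 0 0) 0
  ~> (\(r : Nat). elimNat (\(ξ : Nat). Nat) ((\(a : Nat). \(ν : Nat). elimNat (\(j : Nat). Nat) a (\(d : Nat). \(ψ : Nat). succ ψ) ν) 0 0) (\(γ : Nat). \(χ : Nat). succ χ) r) 0
  ~> elimNat (\(r : Nat). Nat) ((\(ξ : Nat). \(a : Nat). elimNat (\(ν : Nat). Nat) ξ (\(j : Nat). \(d : Nat). succ d) a) 0 0) (\(ψ : Nat). \(γ : Nat). succ γ) 0
  ~> (\(r : Nat). \(ξ : Nat). elimNat (\(a : Nat). Nat) r (\(ν : Nat). \(j : Nat). succ j) ξ) 0 0
  ~> (\(r : Nat). elimNat (\(ξ : Nat). Nat) 0 (\(a : Nat). \(ν : Nat). succ ν) r) 0
  ~> elimNat (\(r : Nat). Nat) 0 (\(ξ : Nat). \(a : Nat). succ a) 0
  ~> 0
type:
  Nat


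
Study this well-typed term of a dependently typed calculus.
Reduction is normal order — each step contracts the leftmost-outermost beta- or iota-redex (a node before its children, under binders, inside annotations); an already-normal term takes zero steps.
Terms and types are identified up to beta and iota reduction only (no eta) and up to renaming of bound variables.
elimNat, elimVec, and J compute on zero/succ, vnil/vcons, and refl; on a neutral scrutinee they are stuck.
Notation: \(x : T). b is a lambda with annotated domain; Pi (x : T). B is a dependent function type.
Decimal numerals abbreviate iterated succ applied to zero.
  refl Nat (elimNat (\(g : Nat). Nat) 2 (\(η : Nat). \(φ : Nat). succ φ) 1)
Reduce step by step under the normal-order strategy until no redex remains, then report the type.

reduction (normal order):
  refl Nat (elimNat (\(g : Nat). Nat) 2 (\(η : Nat). \(φ : Nat). succ φ) 1)
  ~> refl Nat ((\(g : Nat). \(η : Nat). succ η) 0 (elimNat (\(φ : Nat). Nat) 2 (\(χ : Nat). \(v : Nat). succ v) 0))
  ~> refl Nat ((\(g : Nat). succ g) (elimNat (\(η : Nat). Nat) 2 (\(φ : Nat). \(χ : Nat). succ χ) 0))
  ~> refl Nat (succ (elimNat (\(g : Nat). Nat) 2 (\(η : Nat). \(φ : Nat). succ φ) 0))
  ~> refl Nat 3
the term's type:
  Eq Nat 3 3


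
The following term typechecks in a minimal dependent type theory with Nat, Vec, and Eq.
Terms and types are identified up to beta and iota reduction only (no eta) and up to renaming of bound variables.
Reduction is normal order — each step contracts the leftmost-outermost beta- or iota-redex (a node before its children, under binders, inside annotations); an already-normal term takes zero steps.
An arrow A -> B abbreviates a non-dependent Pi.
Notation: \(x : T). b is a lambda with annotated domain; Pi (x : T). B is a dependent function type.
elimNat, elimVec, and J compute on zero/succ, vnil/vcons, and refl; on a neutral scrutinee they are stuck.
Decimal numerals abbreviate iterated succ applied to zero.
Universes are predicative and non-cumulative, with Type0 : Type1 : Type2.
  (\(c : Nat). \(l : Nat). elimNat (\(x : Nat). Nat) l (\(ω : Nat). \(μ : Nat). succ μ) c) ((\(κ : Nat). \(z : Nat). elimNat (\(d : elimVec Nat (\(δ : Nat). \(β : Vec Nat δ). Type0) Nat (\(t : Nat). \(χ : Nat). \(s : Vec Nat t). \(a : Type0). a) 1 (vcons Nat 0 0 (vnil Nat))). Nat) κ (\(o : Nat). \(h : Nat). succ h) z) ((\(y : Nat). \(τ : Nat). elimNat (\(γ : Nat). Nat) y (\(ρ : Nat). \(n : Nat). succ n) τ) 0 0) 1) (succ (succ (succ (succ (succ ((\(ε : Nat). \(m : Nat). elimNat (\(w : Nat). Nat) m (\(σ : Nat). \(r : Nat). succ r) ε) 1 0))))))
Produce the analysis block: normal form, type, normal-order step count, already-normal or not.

reduced normal form:
  7
the term's type:
  Nat
steps to reach normal form (normal order): 21
already normal: no
first contracted redex: a beta-redex


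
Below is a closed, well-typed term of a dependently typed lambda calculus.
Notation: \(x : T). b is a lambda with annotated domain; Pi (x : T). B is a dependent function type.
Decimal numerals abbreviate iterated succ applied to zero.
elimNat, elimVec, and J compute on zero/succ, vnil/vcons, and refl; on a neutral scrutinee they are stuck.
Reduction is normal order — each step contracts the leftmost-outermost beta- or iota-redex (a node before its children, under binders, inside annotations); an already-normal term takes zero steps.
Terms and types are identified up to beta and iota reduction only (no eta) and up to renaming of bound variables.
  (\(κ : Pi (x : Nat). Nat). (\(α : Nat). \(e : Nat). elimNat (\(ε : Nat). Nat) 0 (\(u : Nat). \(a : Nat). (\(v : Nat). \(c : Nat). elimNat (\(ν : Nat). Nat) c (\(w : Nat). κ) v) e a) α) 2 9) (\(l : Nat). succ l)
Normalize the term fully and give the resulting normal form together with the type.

normal form:
  18
the term's type:
  Nat


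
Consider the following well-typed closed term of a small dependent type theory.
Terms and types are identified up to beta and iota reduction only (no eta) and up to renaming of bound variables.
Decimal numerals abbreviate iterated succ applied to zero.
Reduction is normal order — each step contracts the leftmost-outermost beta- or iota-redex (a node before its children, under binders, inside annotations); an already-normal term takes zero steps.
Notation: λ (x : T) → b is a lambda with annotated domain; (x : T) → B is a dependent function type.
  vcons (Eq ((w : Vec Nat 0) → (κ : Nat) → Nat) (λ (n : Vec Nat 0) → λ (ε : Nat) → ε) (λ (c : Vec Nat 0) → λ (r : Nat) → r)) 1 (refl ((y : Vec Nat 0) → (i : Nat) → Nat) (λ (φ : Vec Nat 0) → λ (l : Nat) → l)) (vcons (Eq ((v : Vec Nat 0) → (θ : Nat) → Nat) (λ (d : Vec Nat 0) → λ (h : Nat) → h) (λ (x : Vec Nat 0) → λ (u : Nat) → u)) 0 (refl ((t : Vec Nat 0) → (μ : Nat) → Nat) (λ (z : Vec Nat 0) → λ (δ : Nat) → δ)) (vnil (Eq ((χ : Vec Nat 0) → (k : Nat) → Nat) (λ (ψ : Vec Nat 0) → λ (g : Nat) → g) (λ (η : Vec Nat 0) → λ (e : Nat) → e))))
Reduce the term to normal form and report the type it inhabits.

normal form:
  vcons (Eq ((w : Vec Nat 0) → (κ : Nat) → Nat) (λ (n : Vec Nat 0) → λ (ε : Nat) → ε) (λ (c : Vec Nat 0) → λ (r : Nat) → r)) 1 (refl ((y : Vec Nat 0) → (i : Nat) → Nat) (λ (φ : Vec Nat 0) → λ (l : Nat) → l)) (vcons (Eq ((v : Vec Nat 0) → (θ : Nat) → Nat) (λ (d : Vec Nat 0) → λ (h : Nat) → h) (λ (x : Vec Nat 0) → λ (u : Nat) → u)) 0 (refl ((t : Vec Nat 0) → (μ : Nat) → Nat) (λ (z : Vec Nat 0) → λ (δ : Nat) → δ)) (vnil (Eq ((χ : Vec Nat 0) → (k : Nat) → Nat) (λ (ψ : Vec Nat 0) → λ (g : Nat) → g) (λ (η : Vec Nat 0) → λ (e : Nat) → e))))
inferred type:
  Vec (Eq ((w : Vec Nat 0) → (κ : Nat) → Nat) (λ (n : Vec Nat 0) → λ (ε : Nat) → ε) (λ (c : Vec Nat 0) → λ (r : Nat) → r)) 2


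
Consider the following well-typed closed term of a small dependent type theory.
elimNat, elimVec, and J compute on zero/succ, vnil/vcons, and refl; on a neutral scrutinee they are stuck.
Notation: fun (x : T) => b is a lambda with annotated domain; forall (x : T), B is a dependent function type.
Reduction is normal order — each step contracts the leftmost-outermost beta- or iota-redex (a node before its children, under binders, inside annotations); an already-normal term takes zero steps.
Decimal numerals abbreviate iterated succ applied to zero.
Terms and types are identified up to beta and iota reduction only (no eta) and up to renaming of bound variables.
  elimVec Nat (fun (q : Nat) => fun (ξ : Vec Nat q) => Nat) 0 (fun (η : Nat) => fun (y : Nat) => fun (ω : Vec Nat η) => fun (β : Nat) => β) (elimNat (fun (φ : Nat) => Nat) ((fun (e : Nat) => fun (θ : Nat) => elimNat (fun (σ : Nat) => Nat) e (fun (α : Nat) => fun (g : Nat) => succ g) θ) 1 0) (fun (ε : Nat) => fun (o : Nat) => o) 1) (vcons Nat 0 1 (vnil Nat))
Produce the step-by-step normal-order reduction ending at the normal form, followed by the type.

reduction (normal order):
  elimVec Nat (fun (q : Nat) => fun (ξ : Vec Nat q) => Nat) 0 (fun (η : Nat) => fun (y : Nat) => fun (ω : Vec Nat η) => fun (β : Nat) => β) (elimNat (fun (φ : Nat) => Nat) ((fun (e : Nat) => fun (θ : Nat) => elimNat (fun (σ : Nat) => Nat) e (fun (α : Nat) => fun (g : Nat) => succ g) θ) 1 0) (fun (ε : Nat) => fun (o : Nat) => o) 1) (vcons Nat 0 1 (vnil Nat))
  ~> (fun (q : Nat) => fun (ξ : Nat) => fun (η : Vec Nat q) => fun (y : Nat) => y) 0 1 (vnil Nat) (elimVec Nat (fun (ω : Nat) => fun (β : Vec Nat ω) => Nat) 0 (fun (φ : Nat) => fun (e : Nat) => fun (θ : Vec Nat φ) => fun (σ : Nat) => σ) 0 (vnil Nat))
  ~> (fun (q : Nat) => fun (ξ : Vec Nat 0) => fun (η : Nat) => η) 1 (vnil Nat) (elimVec Nat (fun (y : Nat) => fun (ω : Vec Nat y) => Nat) 0 (fun (β : Nat) => fun (φ : Nat) => fun (e : Vec Nat β) => fun (θ : Nat) => θ) 0 (vnil Nat))
  ~> (fun (q : Vec Nat 0) => fun (ξ : Nat) => ξ) (vnil Nat) (elimVec Nat (fun (η : Nat) => fun (y : Vec Nat η) => Nat) 0 (fun (ω : Nat) => fun (β : Nat) => fun (φ : Vec Nat ω) => fun (e : Nat) => e) 0 (vnil Nat))
  ~> (fun (q : Nat) => q) (elimVec Nat (fun (ξ : Nat) => fun (η : Vec Nat ξ) => Nat) 0 (fun (y : Nat) => fun (ω : Nat) => fun (β : Vec Nat y) => fun (φ : Nat) => φ) 0 (vnil Nat))
  ~> elimVec Nat (fun (q : Nat) => fun (ξ : Vec Nat q) => Nat) 0 (fun (η : Nat) => fun (y : Nat) => fun (ω : Vec Nat η) => fun (β : Nat) => β) 0 (vnil Nat)
  ~> 0
inferred type:
  Nat


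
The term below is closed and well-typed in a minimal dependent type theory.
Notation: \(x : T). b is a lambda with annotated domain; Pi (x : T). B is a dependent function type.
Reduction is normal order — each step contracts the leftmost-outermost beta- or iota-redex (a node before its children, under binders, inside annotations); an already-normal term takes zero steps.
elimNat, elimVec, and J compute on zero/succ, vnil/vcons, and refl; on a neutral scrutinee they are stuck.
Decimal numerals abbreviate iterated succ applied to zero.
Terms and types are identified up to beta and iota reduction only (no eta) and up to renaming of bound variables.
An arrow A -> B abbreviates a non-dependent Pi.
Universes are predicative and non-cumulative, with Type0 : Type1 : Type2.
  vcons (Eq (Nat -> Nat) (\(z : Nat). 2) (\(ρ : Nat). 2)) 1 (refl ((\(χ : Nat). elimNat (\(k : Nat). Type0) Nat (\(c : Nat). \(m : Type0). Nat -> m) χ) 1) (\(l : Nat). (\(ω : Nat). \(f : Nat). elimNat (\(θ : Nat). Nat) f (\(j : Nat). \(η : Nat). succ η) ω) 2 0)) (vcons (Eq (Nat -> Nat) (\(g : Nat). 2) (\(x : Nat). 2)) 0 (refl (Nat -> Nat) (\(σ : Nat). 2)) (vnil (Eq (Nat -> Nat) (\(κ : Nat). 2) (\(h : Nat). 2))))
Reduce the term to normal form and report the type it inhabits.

reduced normal form:
  vcons (Eq (Nat -> Nat) (\(z : Nat). 2) (\(ρ : Nat). 2)) 1 (refl (Nat -> Nat) (\(χ : Nat). 2)) (vcons (Eq (Nat -> Nat) (\(k : Nat). 2) (\(c : Nat). 2)) 0 (refl (Nat -> Nat) (\(m : Nat). 2)) (vnil (Eq (Nat -> Nat) (\(l : Nat). 2) (\(ω : Nat). 2))))
the term's type:
  Vec (Eq (Nat -> Nat) (\(z : Nat). 2) (\(ρ : Nat). 2)) 2
observation: contracting a beta-redex first, the term normalizes in 14 steps.


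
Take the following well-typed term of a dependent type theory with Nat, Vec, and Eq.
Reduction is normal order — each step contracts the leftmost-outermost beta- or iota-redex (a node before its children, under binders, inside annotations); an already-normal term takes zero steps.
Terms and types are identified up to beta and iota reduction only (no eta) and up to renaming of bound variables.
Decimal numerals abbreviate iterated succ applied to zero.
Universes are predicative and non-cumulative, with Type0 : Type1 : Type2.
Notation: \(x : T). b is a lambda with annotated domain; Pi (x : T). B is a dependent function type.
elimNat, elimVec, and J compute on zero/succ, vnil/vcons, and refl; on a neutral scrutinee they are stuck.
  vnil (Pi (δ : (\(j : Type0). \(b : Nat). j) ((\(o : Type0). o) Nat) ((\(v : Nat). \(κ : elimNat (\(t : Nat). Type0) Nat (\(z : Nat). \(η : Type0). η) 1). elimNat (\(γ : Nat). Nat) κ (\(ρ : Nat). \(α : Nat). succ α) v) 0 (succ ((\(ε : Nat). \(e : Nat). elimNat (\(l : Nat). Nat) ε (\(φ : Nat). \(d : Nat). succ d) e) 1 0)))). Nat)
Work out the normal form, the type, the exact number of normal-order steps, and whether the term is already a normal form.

normal form:
  vnil (Pi (δ : Nat). Nat)
inferred type:
  Vec (Pi (δ : Nat). Nat) 0
normal-order step count: 3
term was already normal: no
first contracted redex: a beta-redex


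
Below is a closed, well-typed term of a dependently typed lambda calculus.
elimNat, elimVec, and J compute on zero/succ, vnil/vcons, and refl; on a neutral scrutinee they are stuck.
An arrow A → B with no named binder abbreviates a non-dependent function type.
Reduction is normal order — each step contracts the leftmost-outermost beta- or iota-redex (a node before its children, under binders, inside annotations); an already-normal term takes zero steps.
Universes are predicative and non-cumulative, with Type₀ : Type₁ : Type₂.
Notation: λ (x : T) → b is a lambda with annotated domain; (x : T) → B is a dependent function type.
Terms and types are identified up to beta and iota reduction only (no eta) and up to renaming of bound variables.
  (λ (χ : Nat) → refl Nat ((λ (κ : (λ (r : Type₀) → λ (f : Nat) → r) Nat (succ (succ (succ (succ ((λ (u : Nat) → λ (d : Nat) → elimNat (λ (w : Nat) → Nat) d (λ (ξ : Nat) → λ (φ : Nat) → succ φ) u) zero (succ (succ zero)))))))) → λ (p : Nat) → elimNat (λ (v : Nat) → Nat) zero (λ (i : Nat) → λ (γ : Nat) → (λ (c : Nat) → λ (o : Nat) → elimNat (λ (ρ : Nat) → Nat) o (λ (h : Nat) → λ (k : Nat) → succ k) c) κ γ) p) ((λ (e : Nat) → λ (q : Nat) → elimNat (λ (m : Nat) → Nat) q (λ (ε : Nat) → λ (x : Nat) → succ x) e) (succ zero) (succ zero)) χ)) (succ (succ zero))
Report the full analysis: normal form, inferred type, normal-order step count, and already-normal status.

resulting normal form:
  refl Nat (succ (succ (succ (succ zero))))
inferred type:
  Eq Nat (succ (succ (succ (succ zero)))) (succ (succ (succ (succ zero))))
normal-order step count: 40
term was already normal: no
first redex: a beta-redex


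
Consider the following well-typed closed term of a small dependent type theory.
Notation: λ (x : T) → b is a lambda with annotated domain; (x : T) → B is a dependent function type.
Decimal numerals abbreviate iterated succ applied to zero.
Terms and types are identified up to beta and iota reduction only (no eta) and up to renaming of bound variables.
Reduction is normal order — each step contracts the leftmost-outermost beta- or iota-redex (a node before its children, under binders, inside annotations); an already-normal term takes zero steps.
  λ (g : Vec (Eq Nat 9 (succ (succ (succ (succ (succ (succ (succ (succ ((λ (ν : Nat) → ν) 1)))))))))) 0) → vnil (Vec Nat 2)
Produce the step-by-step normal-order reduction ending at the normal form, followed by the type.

normal-order reduction:
  λ (g : Vec (Eq Nat 9 (succ (succ (succ (succ (succ (succ (succ (succ ((λ (ν : Nat) → ν) 1)))))))))) 0) → vnil (Vec Nat 2)
  ~> λ (g : Vec (Eq Nat 9 9) 0) → vnil (Vec Nat 2)
inferred type:
  (g : Vec (Eq Nat 9 9) 0) → Vec (Vec Nat 2) 0


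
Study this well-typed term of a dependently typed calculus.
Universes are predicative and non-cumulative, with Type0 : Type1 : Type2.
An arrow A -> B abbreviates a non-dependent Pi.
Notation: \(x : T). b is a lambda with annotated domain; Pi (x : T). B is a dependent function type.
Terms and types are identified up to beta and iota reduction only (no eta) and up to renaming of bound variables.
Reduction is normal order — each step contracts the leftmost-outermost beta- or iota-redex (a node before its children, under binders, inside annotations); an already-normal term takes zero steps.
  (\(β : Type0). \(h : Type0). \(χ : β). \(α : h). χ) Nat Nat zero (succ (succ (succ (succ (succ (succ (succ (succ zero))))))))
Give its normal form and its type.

resulting normal form:
  zero
type:
  Nat


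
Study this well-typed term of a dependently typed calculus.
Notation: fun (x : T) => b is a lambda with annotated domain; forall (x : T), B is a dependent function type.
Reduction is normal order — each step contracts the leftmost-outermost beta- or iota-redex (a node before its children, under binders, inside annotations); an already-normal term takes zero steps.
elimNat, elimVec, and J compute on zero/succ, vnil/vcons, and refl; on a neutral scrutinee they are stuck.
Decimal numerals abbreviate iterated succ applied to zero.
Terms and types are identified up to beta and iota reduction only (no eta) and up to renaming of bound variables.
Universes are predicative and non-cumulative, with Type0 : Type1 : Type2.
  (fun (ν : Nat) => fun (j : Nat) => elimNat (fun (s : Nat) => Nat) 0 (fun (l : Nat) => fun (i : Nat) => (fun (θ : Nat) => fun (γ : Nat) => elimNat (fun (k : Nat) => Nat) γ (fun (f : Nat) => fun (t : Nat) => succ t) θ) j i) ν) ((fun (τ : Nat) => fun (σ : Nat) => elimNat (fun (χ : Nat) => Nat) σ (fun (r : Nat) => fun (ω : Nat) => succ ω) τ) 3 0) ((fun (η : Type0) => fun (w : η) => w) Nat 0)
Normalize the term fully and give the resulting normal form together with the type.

resulting normal form:
  0
type:
  Nat
observation: 29 normal-order steps separate the term from its normal form.


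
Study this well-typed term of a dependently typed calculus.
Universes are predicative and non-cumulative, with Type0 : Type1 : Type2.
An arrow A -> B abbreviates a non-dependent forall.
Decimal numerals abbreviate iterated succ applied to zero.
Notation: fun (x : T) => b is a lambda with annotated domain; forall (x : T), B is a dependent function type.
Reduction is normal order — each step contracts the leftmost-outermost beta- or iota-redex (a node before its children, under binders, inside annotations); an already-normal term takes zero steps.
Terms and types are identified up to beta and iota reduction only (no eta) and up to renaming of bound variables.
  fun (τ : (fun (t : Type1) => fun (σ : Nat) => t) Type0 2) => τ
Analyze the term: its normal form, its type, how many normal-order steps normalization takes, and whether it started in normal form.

resulting normal form:
  fun (τ : Type0) => τ
inferred type:
  Type0 -> Type0
normal-order step count: 2
started in normal form: no
first contracted redex: a beta-redex


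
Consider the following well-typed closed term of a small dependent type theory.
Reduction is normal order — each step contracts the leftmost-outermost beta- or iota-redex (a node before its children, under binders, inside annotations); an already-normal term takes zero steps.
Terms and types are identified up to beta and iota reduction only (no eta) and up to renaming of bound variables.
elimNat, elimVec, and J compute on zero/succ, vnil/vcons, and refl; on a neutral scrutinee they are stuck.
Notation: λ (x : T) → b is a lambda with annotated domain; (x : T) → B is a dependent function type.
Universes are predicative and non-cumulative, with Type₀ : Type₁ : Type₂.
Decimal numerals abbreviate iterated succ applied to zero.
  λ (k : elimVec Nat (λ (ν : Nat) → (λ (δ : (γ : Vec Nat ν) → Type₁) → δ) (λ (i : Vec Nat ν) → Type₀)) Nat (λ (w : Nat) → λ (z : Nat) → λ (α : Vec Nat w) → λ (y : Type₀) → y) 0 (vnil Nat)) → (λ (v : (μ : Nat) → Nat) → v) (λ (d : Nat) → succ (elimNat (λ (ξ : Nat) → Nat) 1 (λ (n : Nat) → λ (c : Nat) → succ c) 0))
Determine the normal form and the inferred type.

normal form:
  λ (k : Nat) → λ (ν : Nat) → 2
type:
  (k : Nat) → (ν : Nat) → Nat


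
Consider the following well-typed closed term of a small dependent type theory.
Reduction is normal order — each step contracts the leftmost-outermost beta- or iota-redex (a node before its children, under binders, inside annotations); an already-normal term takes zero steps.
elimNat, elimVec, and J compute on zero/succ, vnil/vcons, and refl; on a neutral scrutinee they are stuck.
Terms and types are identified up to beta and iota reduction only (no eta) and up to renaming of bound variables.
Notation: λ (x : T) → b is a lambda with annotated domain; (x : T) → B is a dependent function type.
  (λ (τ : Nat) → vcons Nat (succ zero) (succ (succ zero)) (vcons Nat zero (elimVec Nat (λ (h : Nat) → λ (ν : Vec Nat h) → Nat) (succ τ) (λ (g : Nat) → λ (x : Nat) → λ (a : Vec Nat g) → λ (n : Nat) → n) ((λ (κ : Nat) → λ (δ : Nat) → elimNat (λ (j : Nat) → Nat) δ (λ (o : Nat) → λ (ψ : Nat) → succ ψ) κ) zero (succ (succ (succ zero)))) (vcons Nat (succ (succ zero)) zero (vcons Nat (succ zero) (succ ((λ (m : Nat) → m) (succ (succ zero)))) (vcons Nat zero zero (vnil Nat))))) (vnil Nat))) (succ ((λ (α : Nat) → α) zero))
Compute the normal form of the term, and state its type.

normal form:
  vcons Nat (succ zero) (succ (succ zero)) (vcons Nat zero (succ (succ zero)) (vnil Nat))
inferred type:
  Vec Nat (succ (succ zero))
observation: the first redex contracted is a beta-redex; the normal form is reached in 18 normal-order steps.


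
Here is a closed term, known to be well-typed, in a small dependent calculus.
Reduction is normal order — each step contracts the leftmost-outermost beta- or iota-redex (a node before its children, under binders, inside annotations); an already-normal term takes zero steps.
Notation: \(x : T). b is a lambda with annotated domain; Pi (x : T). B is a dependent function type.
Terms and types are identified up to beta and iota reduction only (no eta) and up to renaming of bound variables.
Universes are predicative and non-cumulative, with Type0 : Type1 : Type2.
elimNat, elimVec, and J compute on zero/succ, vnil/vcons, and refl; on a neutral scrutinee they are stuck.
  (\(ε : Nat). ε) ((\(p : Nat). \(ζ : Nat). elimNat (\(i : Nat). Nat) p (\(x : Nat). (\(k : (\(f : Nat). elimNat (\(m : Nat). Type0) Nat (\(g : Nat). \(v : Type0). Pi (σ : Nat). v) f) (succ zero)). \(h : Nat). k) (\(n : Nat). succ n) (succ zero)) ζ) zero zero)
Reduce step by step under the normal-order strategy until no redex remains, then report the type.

normal-order reduction sequence:
  (\(ε : Nat). ε) ((\(p : Nat). \(ζ : Nat). elimNat (\(i : Nat). Nat) p (\(x : Nat). (\(k : (\(f : Nat). elimNat (\(m : Nat). Type0) Nat (\(g : Nat). \(v : Type0). Pi (σ : Nat). v) f) (succ zero)). \(h : Nat). k) (\(n : Nat). succ n) (succ zero)) ζ) zero zero)
  ~> (\(ε : Nat). \(p : Nat). elimNat (\(ζ : Nat). Nat) ε (\(i : Nat). (\(x : (\(k : Nat). elimNat (\(f : Nat). Type0) Nat (\(m : Nat). \(g : Type0). Pi (v : Nat). g) k) (succ zero)). \(σ : Nat). x) (\(h : Nat). succ h) (succ zero)) p) zero zero
  ~> (\(ε : Nat). elimNat (\(p : Nat). Nat) zero (\(ζ : Nat). (\(i : (\(x : Nat). elimNat (\(k : Nat). Type0) Nat (\(f : Nat). \(m : Type0). Pi (g : Nat). m) x) (succ zero)). \(v : Nat). i) (\(σ : Nat). succ σ) (succ zero)) ε) zero
  ~> elimNat (\(ε : Nat). Nat) zero (\(p : Nat). (\(ζ : (\(i : Nat). elimNat (\(x : Nat). Type0) Nat (\(k : Nat). \(f : Type0). Pi (m : Nat). f) i) (succ zero)). \(g : Nat). ζ) (\(v : Nat). succ v) (succ zero)) zero
  ~> zero
inferred type:
  Nat


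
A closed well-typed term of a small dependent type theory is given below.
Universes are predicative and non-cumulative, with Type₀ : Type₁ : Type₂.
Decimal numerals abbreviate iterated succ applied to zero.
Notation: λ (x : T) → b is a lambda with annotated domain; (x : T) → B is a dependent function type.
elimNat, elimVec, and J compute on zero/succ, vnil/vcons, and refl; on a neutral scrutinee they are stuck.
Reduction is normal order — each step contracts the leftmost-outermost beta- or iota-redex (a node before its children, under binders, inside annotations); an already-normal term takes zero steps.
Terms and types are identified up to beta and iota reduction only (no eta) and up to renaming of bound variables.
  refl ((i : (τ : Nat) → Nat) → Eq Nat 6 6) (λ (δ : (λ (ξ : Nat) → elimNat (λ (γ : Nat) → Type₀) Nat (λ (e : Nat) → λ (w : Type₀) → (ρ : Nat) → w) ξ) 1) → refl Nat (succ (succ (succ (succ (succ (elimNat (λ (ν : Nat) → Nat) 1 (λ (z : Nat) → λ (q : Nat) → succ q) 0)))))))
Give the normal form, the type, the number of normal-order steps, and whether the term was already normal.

normal form:
  refl ((i : (τ : Nat) → Nat) → Eq Nat 6 6) (λ (δ : (ξ : Nat) → Nat) → refl Nat 6)
inferred type:
  Eq ((i : (τ : Nat) → Nat) → Eq Nat 6 6) (λ (δ : (ξ : Nat) → Nat) → refl Nat 6) (λ (γ : (e : Nat) → Nat) → refl Nat 6)
normal-order step count: 6
term was already normal: no
first contracted redex: a beta-redex


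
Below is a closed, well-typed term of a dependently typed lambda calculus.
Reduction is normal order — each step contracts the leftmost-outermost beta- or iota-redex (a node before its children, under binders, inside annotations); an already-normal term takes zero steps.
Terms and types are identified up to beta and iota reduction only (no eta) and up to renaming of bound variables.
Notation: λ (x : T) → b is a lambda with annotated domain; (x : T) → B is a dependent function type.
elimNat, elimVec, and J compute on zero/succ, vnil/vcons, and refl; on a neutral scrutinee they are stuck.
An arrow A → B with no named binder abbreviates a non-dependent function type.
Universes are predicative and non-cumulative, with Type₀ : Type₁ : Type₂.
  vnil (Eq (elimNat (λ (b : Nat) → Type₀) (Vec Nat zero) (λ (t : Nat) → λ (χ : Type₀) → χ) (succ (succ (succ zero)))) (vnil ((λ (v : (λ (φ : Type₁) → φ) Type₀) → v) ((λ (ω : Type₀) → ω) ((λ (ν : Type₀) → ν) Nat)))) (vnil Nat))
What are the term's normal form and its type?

reduced normal form:
  vnil (Eq (Vec Nat zero) (vnil Nat) (vnil Nat))
inferred type:
  Vec (Eq (Vec Nat zero) (vnil Nat) (vnil Nat)) zero


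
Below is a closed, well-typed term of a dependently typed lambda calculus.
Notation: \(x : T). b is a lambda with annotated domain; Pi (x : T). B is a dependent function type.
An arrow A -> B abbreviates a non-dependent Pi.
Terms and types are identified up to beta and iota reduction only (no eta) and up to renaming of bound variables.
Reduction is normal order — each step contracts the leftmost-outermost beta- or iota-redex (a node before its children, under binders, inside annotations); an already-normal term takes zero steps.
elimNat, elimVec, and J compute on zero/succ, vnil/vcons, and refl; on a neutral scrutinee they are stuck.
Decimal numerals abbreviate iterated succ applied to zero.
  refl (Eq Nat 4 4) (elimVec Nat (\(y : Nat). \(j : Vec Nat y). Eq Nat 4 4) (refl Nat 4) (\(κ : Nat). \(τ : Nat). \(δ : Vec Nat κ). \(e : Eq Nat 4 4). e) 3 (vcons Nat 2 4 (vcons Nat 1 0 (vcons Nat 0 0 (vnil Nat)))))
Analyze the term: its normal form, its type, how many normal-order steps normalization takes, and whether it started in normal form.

normal form:
  refl (Eq Nat 4 4) (refl Nat 4)
type:
  Eq (Eq Nat 4 4) (refl Nat 4) (refl Nat 4)
reduction steps (normal order): 16
term was already normal: no
first redex: an elimVec iota-redex


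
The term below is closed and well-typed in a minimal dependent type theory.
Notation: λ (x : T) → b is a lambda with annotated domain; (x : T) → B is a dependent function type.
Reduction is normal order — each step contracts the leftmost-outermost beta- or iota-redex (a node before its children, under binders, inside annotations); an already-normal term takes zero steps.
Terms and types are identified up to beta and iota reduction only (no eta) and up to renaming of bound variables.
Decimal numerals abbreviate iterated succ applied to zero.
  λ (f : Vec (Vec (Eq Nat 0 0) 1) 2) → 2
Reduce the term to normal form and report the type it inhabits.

reduced normal form:
  λ (f : Vec (Vec (Eq Nat 0 0) 1) 2) → 2
type:
  (f : Vec (Vec (Eq Nat 0 0) 1) 2) → Nat
observation: no redex remains anywhere in the term; it is its own normal form.


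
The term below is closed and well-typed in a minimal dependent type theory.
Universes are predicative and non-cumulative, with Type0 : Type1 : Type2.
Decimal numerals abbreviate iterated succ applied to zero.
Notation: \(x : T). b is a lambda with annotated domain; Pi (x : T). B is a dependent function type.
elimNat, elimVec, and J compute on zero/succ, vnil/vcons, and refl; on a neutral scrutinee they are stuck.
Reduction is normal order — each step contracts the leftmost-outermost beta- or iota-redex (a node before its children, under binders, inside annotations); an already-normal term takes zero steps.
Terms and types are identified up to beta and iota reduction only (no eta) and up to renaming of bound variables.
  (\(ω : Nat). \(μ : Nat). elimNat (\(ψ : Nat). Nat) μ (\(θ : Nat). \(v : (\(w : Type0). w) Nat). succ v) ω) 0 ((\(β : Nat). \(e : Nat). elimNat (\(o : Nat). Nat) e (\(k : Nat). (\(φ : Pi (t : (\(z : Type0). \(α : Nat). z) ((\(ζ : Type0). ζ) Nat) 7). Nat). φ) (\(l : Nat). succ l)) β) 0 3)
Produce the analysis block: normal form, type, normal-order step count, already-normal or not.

resulting normal form:
  3
the term's type:
  Nat
steps to reach normal form (normal order): 6
started in normal form: no
first contracted redex: a beta-redex


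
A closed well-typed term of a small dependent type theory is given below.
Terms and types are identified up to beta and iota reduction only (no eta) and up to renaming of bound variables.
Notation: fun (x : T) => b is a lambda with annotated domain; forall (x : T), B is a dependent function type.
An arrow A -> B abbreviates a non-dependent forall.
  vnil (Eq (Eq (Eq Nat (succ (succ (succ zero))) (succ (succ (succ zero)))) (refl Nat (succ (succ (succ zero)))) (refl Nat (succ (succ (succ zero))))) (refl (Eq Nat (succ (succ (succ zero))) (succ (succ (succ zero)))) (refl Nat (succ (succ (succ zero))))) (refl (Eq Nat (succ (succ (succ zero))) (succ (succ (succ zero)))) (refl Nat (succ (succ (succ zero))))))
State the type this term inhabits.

the term's type:
  Vec (Eq (Eq (Eq Nat (succ (succ (succ zero))) (succ (succ (succ zero)))) (refl Nat (succ (succ (succ zero)))) (refl Nat (succ (succ (succ zero))))) (refl (Eq Nat (succ (succ (succ zero))) (succ (succ (succ zero)))) (refl Nat (succ (succ (succ zero))))) (refl (Eq Nat (succ (succ (succ zero))) (succ (succ (succ zero)))) (refl Nat (succ (succ (succ zero)))))) zero


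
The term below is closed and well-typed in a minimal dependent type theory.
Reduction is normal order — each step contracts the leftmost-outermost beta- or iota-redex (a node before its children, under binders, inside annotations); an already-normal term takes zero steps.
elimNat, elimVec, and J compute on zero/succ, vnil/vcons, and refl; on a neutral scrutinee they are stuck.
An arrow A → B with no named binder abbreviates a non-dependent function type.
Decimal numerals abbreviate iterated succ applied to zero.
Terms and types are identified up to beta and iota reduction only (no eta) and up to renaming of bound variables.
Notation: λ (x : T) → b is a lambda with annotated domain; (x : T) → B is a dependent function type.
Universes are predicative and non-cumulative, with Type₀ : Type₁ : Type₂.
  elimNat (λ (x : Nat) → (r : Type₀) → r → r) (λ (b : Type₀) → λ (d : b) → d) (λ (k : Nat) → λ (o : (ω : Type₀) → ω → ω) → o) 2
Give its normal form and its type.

resulting normal form:
  λ (x : Type₀) → λ (r : x) → r
type:
  (x : Type₀) → x → x
observation: the term reaches its normal form after 7 normal-order steps.


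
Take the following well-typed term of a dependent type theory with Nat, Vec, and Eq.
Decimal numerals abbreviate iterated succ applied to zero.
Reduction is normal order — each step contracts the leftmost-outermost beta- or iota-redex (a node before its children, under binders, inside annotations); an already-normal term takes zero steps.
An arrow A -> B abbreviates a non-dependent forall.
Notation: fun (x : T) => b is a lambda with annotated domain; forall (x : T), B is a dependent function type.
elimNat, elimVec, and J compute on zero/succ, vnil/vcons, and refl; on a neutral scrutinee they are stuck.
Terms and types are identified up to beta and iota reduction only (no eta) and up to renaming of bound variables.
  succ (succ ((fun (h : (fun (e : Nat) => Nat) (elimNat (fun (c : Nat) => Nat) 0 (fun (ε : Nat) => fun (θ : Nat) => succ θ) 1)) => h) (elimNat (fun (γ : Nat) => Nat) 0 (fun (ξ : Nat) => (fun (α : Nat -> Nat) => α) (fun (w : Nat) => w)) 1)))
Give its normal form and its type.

normal form:
  2
type:
  Nat


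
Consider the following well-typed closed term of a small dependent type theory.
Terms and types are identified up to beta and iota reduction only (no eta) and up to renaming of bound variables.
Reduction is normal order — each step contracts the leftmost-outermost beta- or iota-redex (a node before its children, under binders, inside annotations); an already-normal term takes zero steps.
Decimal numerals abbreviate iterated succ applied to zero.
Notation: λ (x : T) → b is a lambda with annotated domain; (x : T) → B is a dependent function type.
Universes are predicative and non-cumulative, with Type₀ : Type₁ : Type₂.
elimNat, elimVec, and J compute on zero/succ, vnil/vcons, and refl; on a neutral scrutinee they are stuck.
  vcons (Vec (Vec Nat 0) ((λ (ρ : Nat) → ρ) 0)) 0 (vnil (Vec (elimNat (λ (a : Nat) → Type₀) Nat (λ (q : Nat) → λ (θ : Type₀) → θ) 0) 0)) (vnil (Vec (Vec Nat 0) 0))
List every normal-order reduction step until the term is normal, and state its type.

normal-order reduction:
  vcons (Vec (Vec Nat 0) ((λ (ρ : Nat) → ρ) 0)) 0 (vnil (Vec (elimNat (λ (a : Nat) → Type₀) Nat (λ (q : Nat) → λ (θ : Type₀) → θ) 0) 0)) (vnil (Vec (Vec Nat 0) 0))
  ~> vcons (Vec (Vec Nat 0) 0) 0 (vnil (Vec (elimNat (λ (ρ : Nat) → Type₀) Nat (λ (a : Nat) → λ (q : Type₀) → q) 0) 0)) (vnil (Vec (Vec Nat 0) 0))
  ~> vcons (Vec (Vec Nat 0) 0) 0 (vnil (Vec Nat 0)) (vnil (Vec (Vec Nat 0) 0))
the term's type:
  Vec (Vec (Vec Nat 0) 0) 1


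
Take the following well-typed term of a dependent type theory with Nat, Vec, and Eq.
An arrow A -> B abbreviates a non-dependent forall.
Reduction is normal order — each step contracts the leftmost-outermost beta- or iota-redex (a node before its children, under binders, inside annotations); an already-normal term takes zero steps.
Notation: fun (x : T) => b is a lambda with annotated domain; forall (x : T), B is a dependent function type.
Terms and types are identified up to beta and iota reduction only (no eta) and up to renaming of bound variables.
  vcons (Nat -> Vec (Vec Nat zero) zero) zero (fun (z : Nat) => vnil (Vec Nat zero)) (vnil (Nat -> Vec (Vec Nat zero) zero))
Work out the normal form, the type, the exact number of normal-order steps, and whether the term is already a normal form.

normal form:
  vcons (Nat -> Vec (Vec Nat zero) zero) zero (fun (z : Nat) => vnil (Vec Nat zero)) (vnil (Nat -> Vec (Vec Nat zero) zero))
the term's type:
  Vec (Nat -> Vec (Vec Nat zero) zero) (succ zero)
reduction steps (normal order): 0
already normal: yes


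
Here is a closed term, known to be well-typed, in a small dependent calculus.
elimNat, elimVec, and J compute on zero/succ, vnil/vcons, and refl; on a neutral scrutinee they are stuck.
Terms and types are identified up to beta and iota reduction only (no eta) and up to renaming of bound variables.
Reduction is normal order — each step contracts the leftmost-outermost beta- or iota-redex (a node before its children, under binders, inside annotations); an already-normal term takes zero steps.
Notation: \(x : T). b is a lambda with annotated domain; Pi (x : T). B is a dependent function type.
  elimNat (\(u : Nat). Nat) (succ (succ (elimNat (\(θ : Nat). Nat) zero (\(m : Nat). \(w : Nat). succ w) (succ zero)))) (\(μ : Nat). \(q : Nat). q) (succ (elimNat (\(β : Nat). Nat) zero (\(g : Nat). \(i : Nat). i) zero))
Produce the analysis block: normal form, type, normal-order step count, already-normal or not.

resulting normal form:
  succ (succ (succ zero))
inferred type:
  Nat
steps to reach normal form (normal order): 9
already normal: no
first contracted redex: an elimNat iota-redex


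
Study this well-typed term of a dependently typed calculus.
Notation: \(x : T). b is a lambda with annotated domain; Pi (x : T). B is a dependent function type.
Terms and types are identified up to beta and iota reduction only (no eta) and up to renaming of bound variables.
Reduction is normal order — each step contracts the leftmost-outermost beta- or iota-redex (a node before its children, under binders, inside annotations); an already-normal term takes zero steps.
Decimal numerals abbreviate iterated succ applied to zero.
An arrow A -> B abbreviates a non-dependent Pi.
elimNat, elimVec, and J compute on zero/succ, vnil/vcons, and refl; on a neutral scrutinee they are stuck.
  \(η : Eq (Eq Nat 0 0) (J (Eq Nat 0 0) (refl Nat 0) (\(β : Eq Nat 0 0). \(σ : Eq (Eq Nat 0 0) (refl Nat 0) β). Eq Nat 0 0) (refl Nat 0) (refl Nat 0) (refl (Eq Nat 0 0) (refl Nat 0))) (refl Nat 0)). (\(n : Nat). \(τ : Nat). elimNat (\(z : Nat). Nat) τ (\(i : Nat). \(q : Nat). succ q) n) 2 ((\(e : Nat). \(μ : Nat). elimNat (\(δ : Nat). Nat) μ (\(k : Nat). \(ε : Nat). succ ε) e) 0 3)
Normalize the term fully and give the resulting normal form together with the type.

resulting normal form:
  \(η : Eq (Eq Nat 0 0) (refl Nat 0) (refl Nat 0)). 5
inferred type:
  Eq (Eq Nat 0 0) (refl Nat 0) (refl Nat 0) -> Nat


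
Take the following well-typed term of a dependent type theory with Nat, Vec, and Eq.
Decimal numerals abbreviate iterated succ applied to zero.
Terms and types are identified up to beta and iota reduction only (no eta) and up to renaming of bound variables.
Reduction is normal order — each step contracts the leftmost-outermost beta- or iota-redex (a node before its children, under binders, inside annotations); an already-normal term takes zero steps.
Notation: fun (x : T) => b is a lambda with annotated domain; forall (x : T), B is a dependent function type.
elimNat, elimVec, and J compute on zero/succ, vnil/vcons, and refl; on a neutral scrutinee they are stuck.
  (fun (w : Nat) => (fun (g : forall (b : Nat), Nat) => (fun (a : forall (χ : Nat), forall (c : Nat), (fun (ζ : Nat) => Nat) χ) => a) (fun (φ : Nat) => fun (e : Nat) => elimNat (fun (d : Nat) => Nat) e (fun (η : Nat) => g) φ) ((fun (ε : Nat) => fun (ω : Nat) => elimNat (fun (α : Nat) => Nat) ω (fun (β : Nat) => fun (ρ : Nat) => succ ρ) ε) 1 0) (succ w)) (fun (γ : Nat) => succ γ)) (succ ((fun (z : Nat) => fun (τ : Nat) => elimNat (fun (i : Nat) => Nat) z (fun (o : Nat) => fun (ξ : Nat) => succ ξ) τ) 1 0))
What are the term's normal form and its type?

reduced normal form:
  4
the term's type:
  Nat
observation: normalization takes exactly 18 steps under the normal-order strategy.


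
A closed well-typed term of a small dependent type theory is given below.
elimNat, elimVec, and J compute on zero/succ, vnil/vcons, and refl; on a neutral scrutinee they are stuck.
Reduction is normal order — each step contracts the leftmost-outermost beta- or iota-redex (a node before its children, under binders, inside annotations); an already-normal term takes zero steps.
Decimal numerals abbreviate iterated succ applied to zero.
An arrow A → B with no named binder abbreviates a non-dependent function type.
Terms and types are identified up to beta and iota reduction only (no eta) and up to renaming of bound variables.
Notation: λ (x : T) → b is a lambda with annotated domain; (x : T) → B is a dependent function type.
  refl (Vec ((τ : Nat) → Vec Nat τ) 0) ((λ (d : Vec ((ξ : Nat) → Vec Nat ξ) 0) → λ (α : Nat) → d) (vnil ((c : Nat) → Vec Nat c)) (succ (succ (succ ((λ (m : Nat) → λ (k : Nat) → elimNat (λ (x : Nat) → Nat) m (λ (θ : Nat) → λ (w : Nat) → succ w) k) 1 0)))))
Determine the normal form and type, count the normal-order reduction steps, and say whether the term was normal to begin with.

normal form:
  refl (Vec ((τ : Nat) → Vec Nat τ) 0) (vnil ((d : Nat) → Vec Nat d))
type:
  Eq (Vec ((τ : Nat) → Vec Nat τ) 0) (vnil ((d : Nat) → Vec Nat d)) (vnil ((ξ : Nat) → Vec Nat ξ))
reduction steps (normal order): 2
term was already normal: no
first redex: a beta-redex
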